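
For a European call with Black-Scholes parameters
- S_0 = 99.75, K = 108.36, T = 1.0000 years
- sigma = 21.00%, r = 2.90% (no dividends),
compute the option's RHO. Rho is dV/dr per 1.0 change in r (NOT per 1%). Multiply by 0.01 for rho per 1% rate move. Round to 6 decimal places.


Answer: Rho = 37.788551

Derivation:
d1 = -0.1511521974; d2 = -0.3611521974
phi(d1) = 0.3944108973; exp(-qT) = 1.0000000000; exp(-rT) = 0.9714164645
N(d2) = 0.3589928374
Rho = K*T*exp(-rT)*N(d2) = 108.3600 * 1.0000 * 0.9714164645 * 0.3589928374 = 37.788551


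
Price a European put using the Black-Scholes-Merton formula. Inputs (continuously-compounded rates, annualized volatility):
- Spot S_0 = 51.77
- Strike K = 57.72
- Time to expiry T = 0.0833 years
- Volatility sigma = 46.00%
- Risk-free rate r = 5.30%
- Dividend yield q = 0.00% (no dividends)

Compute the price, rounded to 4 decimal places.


Answer: Price = 6.5864

Derivation:
d1 = (ln(S/K) + (r - q + 0.5*sigma^2) * T) / (sigma * sqrt(T)) = -0.71981006
d2 = d1 - sigma * sqrt(T) = -0.85257406
exp(-rT) = 0.99559483; exp(-qT) = 1.00000000
P = K * exp(-rT) * N(-d2) - S_0 * exp(-qT) * N(-d1)
N(-d1) = 0.76417902; N(-d2) = 0.80305222
P = 57.7200 * 0.99559483 * 0.80305222 - 51.7700 * 1.00000000 * 0.76417902 = 6.5864


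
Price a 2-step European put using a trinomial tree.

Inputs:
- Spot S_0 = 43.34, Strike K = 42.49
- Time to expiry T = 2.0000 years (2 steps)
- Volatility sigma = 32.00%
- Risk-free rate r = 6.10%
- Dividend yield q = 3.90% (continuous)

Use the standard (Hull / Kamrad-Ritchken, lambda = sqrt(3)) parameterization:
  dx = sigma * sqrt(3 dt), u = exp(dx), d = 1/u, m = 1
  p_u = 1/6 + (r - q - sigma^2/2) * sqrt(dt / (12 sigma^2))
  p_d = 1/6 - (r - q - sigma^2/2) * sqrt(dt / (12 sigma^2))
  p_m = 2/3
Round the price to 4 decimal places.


dt = T/N = 1.000000; dx = sigma*sqrt(3*dt) = 0.554256
u = exp(dx) = 1.740646; d = 1/u = 0.574499
p_u = 0.140325, p_m = 0.666667, p_d = 0.193008
Discount per step: exp(-r*dt) = 0.940823
Stock lattice S(k, j) with j the centered position index:
  k=0: S(0,+0) = 43.3400
  k=1: S(1,-1) = 24.8988; S(1,+0) = 43.3400; S(1,+1) = 75.4396
  k=2: S(2,-2) = 14.3043; S(2,-1) = 24.8988; S(2,+0) = 43.3400; S(2,+1) = 75.4396; S(2,+2) = 131.3136
Terminal payoffs V(N, j) = max(K - S_T, 0):
  V(2,-2) = 28.185653; V(2,-1) = 17.591197; V(2,+0) = 0.000000; V(2,+1) = 0.000000; V(2,+2) = 0.000000
Backward induction: V(k, j) = exp(-r*dt) * [p_u * V(k+1, j+1) + p_m * V(k+1, j) + p_d * V(k+1, j-1)]
  V(1,-1) = exp(-r*dt) * [p_u*0.000000 + p_m*17.591197 + p_d*28.185653] = 16.151610
  V(1,+0) = exp(-r*dt) * [p_u*0.000000 + p_m*0.000000 + p_d*17.591197] = 3.194327
  V(1,+1) = exp(-r*dt) * [p_u*0.000000 + p_m*0.000000 + p_d*0.000000] = 0.000000
  V(0,+0) = exp(-r*dt) * [p_u*0.000000 + p_m*3.194327 + p_d*16.151610] = 4.936448

Answer: Price = V(0,0) = 4.9364


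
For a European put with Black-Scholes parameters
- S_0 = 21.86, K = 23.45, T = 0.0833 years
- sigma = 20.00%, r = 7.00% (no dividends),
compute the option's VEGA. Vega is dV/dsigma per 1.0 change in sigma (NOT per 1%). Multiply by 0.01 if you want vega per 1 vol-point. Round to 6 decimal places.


d1 = -1.0864731907; d2 = -1.1441966694
phi(d1) = 0.2210977140; exp(-qT) = 1.0000000000; exp(-rT) = 0.9941859673
Vega = S * exp(-qT) * phi(d1) * sqrt(T) = 21.8600 * 1.0000000000 * 0.2210977140 * 0.2886173938 = 1.394944

Answer: Vega = 1.394944


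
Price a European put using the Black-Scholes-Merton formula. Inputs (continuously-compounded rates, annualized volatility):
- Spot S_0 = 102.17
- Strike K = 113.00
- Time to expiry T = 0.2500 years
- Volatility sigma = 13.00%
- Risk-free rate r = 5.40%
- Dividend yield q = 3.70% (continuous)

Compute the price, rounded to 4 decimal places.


d1 = (ln(S/K) + (r - q + 0.5*sigma^2) * T) / (sigma * sqrt(T)) = -1.45211117
d2 = d1 - sigma * sqrt(T) = -1.51711117
exp(-rT) = 0.98659072; exp(-qT) = 0.99079265
P = K * exp(-rT) * N(-d2) - S_0 * exp(-qT) * N(-d1)
N(-d1) = 0.92676465; N(-d2) = 0.93538069
P = 113.0000 * 0.98659072 * 0.93538069 - 102.1700 * 0.99079265 * 0.92676465 = 10.4650

Answer: Price = 10.4650


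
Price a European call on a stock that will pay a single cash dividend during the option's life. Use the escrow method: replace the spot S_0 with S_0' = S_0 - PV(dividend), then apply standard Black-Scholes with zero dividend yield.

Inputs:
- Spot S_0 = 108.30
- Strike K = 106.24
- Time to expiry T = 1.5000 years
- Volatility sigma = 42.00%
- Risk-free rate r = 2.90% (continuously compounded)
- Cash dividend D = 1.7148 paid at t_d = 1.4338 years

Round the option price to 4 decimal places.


Answer: Price = 23.7034

Derivation:
PV(D) = D * exp(-r * t_d) = 1.7148 * 0.95927240 = 1.64496031
S_0' = S_0 - PV(D) = 108.3000 - 1.64496031 = 106.65503969
d1 = (ln(S_0'/K) + (r + sigma^2/2)*T) / (sigma*sqrt(T)) = 0.34934197
d2 = d1 - sigma*sqrt(T) = -0.16505087
exp(-rT) = 0.95743255
N(d1) = 0.63658371; N(d2) = 0.43445197
C = S_0' * N(d1) - K * exp(-rT) * N(d2) = 106.65503969 * 0.63658371 - 106.2400 * 0.95743255 * 0.43445197 = 23.7034


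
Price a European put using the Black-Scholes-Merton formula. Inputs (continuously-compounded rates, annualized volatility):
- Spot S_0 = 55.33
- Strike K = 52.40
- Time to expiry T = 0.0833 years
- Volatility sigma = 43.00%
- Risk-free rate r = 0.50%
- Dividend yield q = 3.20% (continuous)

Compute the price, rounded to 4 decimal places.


Answer: Price = 1.4900

Derivation:
d1 = (ln(S/K) + (r - q + 0.5*sigma^2) * T) / (sigma * sqrt(T)) = 0.48233689
d2 = d1 - sigma * sqrt(T) = 0.35823141
exp(-rT) = 0.99958359; exp(-qT) = 0.99733795
P = K * exp(-rT) * N(-d2) - S_0 * exp(-qT) * N(-d1)
N(-d1) = 0.31478332; N(-d2) = 0.36008507
P = 52.4000 * 0.99958359 * 0.36008507 - 55.3300 * 0.99733795 * 0.31478332 = 1.4900


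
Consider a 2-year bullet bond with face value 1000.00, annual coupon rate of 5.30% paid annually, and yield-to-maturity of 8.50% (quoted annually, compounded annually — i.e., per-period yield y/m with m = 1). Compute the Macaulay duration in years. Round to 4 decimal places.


Coupon per period c = face * coupon_rate / m = 53.000000
Periods per year m = 1; per-period yield y/m = 0.085000
Number of cashflows N = 2
Cashflows (t years, CF_t, discount factor 1/(1+y/m)^(m*t), PV):
  t = 1.0000: CF_t = 53.000000, DF = 0.921659, PV = 48.847926
  t = 2.0000: CF_t = 1053.000000, DF = 0.849455, PV = 894.476417
Price P = sum_t PV_t = 943.324343
Macaulay numerator sum_t t * PV_t:
  t * PV_t at t = 1.0000: 48.847926
  t * PV_t at t = 2.0000: 1788.952834
Macaulay duration D = (sum_t t * PV_t) / P = 1837.800760 / 943.324343 = 1.948217

Answer: Macaulay duration = 1.9482 years


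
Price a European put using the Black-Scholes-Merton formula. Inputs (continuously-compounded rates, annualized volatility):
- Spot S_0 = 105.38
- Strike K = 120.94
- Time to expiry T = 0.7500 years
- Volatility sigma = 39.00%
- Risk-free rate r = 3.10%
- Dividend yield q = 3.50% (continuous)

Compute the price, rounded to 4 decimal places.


Answer: Price = 23.8135

Derivation:
d1 = (ln(S/K) + (r - q + 0.5*sigma^2) * T) / (sigma * sqrt(T)) = -0.24776969
d2 = d1 - sigma * sqrt(T) = -0.58551960
exp(-rT) = 0.97701820; exp(-qT) = 0.97409154
P = K * exp(-rT) * N(-d2) - S_0 * exp(-qT) * N(-d1)
N(-d1) = 0.59784370; N(-d2) = 0.72090080
P = 120.9400 * 0.97701820 * 0.72090080 - 105.3800 * 0.97409154 * 0.59784370 = 23.8135


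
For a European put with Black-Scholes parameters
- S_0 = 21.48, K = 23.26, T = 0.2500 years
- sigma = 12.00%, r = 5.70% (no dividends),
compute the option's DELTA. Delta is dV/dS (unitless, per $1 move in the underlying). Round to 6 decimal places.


Answer: Delta = -0.855287

Derivation:
d1 = -1.0593812908; d2 = -1.1193812908
phi(d1) = 0.2276188196; exp(-qT) = 1.0000000000; exp(-rT) = 0.9858510507
N(-d1) = 0.8552869166
Delta = -exp(-qT) * N(-d1) = -1.0000000000 * 0.8552869166 = -0.855287


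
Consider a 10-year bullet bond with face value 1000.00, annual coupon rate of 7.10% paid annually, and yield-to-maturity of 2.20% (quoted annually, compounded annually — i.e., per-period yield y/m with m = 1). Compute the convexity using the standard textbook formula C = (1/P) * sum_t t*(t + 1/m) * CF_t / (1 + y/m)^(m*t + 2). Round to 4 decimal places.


Coupon per period c = face * coupon_rate / m = 71.000000
Periods per year m = 1; per-period yield y/m = 0.022000
Number of cashflows N = 10
Cashflows (t years, CF_t, discount factor 1/(1+y/m)^(m*t), PV):
  t = 1.0000: CF_t = 71.000000, DF = 0.978474, PV = 69.471624
  t = 2.0000: CF_t = 71.000000, DF = 0.957411, PV = 67.976149
  t = 3.0000: CF_t = 71.000000, DF = 0.936801, PV = 66.512866
  t = 4.0000: CF_t = 71.000000, DF = 0.916635, PV = 65.081082
  t = 5.0000: CF_t = 71.000000, DF = 0.896903, PV = 63.680120
  t = 6.0000: CF_t = 71.000000, DF = 0.877596, PV = 62.309315
  t = 7.0000: CF_t = 71.000000, DF = 0.858704, PV = 60.968018
  t = 8.0000: CF_t = 71.000000, DF = 0.840220, PV = 59.655595
  t = 9.0000: CF_t = 71.000000, DF = 0.822133, PV = 58.371424
  t = 10.0000: CF_t = 1071.000000, DF = 0.804435, PV = 861.550052
Price P = sum_t PV_t = 1435.576244
Convexity numerator sum_t t*(t + 1/m) * CF_t / (1+y/m)^(m*t + 2):
  t = 1.0000: term = 133.025732
  t = 2.0000: term = 390.486493
  t = 3.0000: term = 764.161434
  t = 4.0000: term = 1246.186292
  t = 5.0000: term = 1829.040545
  t = 6.0000: term = 2505.534994
  t = 7.0000: term = 3268.799731
  t = 8.0000: term = 4112.272516
  t = 9.0000: term = 5029.687519
  t = 10.0000: term = 90734.281895
Convexity = (1/P) * sum = 110013.477150 / 1435.576244 = 76.633671

Answer: Convexity = 76.6337


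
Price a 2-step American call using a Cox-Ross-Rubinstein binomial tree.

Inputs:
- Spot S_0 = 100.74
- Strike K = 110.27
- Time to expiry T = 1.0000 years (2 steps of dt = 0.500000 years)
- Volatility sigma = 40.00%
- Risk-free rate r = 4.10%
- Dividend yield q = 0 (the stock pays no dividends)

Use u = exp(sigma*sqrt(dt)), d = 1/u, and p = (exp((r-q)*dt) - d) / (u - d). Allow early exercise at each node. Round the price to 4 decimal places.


Answer: Price = V(0,0) = 13.9787

Derivation:
dt = T/N = 0.500000
u = exp(sigma*sqrt(dt)) = 1.326896; d = 1/u = 0.753638
p = (exp((r-q)*dt) - d) / (u - d) = 0.465887
Discount per step: exp(-r*dt) = 0.979709
Stock lattice S(k, i) with i counting down-moves:
  k=0: S(0,0) = 100.7400
  k=1: S(1,0) = 133.6715; S(1,1) = 75.9215
  k=2: S(2,0) = 177.3683; S(2,1) = 100.7400; S(2,2) = 57.2174
Terminal payoffs V(N, i) = max(S_T - K, 0):
  V(2,0) = 67.098301; V(2,1) = 0.000000; V(2,2) = 0.000000
Backward induction: V(k, i) = exp(-r*dt) * [p * V(k+1, i) + (1-p) * V(k+1, i+1)]; then take max(V_cont, immediate exercise) for American.
  V(1,0) = exp(-r*dt) * [p*67.098301 + (1-p)*0.000000] = 30.625886; exercise = 23.401547; V(1,0) = max -> 30.625886
  V(1,1) = exp(-r*dt) * [p*0.000000 + (1-p)*0.000000] = 0.000000; exercise = 0.000000; V(1,1) = max -> 0.000000
  V(0,0) = exp(-r*dt) * [p*30.625886 + (1-p)*0.000000] = 13.978668; exercise = 0.000000; V(0,0) = max -> 13.978668


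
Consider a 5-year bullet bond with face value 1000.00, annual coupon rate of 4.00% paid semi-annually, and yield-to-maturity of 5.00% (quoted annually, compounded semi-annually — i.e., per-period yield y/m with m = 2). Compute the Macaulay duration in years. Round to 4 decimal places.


Answer: Macaulay duration = 4.5695 years

Derivation:
Coupon per period c = face * coupon_rate / m = 20.000000
Periods per year m = 2; per-period yield y/m = 0.025000
Number of cashflows N = 10
Cashflows (t years, CF_t, discount factor 1/(1+y/m)^(m*t), PV):
  t = 0.5000: CF_t = 20.000000, DF = 0.975610, PV = 19.512195
  t = 1.0000: CF_t = 20.000000, DF = 0.951814, PV = 19.036288
  t = 1.5000: CF_t = 20.000000, DF = 0.928599, PV = 18.571988
  t = 2.0000: CF_t = 20.000000, DF = 0.905951, PV = 18.119013
  t = 2.5000: CF_t = 20.000000, DF = 0.883854, PV = 17.677086
  t = 3.0000: CF_t = 20.000000, DF = 0.862297, PV = 17.245937
  t = 3.5000: CF_t = 20.000000, DF = 0.841265, PV = 16.825305
  t = 4.0000: CF_t = 20.000000, DF = 0.820747, PV = 16.414931
  t = 4.5000: CF_t = 20.000000, DF = 0.800728, PV = 16.014567
  t = 5.0000: CF_t = 1020.000000, DF = 0.781198, PV = 796.822370
Price P = sum_t PV_t = 956.239680
Macaulay numerator sum_t t * PV_t:
  t * PV_t at t = 0.5000: 9.756098
  t * PV_t at t = 1.0000: 19.036288
  t * PV_t at t = 1.5000: 27.857982
  t * PV_t at t = 2.0000: 36.238026
  t * PV_t at t = 2.5000: 44.192714
  t * PV_t at t = 3.0000: 51.737812
  t * PV_t at t = 3.5000: 58.888566
  t * PV_t at t = 4.0000: 65.659726
  t * PV_t at t = 4.5000: 72.065553
  t * PV_t at t = 5.0000: 3984.111849
Macaulay duration D = (sum_t t * PV_t) / P = 4369.544613 / 956.239680 = 4.569508


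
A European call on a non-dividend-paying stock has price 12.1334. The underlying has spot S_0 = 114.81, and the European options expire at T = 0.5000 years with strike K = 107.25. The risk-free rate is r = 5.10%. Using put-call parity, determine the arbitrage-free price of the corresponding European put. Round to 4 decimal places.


Put-call parity: C - P = S_0 * exp(-qT) - K * exp(-rT).
S_0 * exp(-qT) = 114.8100 * 1.00000000 = 114.81000000
K * exp(-rT) = 107.2500 * 0.97482238 = 104.54970014
P = C - S*exp(-qT) + K*exp(-rT)
P = 12.1334 - 114.81000000 + 104.54970014 = 1.8731

Answer: Put price = 1.8731


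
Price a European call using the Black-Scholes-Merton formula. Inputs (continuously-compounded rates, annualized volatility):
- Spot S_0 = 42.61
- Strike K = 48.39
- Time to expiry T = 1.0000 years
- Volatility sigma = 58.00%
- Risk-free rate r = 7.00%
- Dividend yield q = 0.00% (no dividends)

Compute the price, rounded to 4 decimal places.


d1 = (ln(S/K) + (r - q + 0.5*sigma^2) * T) / (sigma * sqrt(T)) = 0.19137205
d2 = d1 - sigma * sqrt(T) = -0.38862795
exp(-rT) = 0.93239382; exp(-qT) = 1.00000000
C = S_0 * exp(-qT) * N(d1) - K * exp(-rT) * N(d2)
N(d1) = 0.57588294; N(d2) = 0.34877569
C = 42.6100 * 1.00000000 * 0.57588294 - 48.3900 * 0.93239382 * 0.34877569 = 8.8021

Answer: Price = 8.8021


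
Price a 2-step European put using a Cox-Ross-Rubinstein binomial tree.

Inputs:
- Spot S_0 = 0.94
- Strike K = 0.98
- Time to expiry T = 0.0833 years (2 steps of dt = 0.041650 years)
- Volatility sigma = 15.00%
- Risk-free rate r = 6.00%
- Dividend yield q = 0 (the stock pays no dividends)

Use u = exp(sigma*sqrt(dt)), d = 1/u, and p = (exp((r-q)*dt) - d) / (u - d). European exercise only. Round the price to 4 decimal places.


dt = T/N = 0.041650
u = exp(sigma*sqrt(dt)) = 1.031086; d = 1/u = 0.969851
p = (exp((r-q)*dt) - d) / (u - d) = 0.533209
Discount per step: exp(-r*dt) = 0.997504
Stock lattice S(k, i) with i counting down-moves:
  k=0: S(0,0) = 0.9400
  k=1: S(1,0) = 0.9692; S(1,1) = 0.9117
  k=2: S(2,0) = 0.9993; S(2,1) = 0.9400; S(2,2) = 0.8842
Terminal payoffs V(N, i) = max(K - S_T, 0):
  V(2,0) = 0.000000; V(2,1) = 0.040000; V(2,2) = 0.095825
Backward induction: V(k, i) = exp(-r*dt) * [p * V(k+1, i) + (1-p) * V(k+1, i+1)].
  V(1,0) = exp(-r*dt) * [p*0.000000 + (1-p)*0.040000] = 0.018625
  V(1,1) = exp(-r*dt) * [p*0.040000 + (1-p)*0.095825] = 0.065894
  V(0,0) = exp(-r*dt) * [p*0.018625 + (1-p)*0.065894] = 0.040588

Answer: Price = V(0,0) = 0.0406


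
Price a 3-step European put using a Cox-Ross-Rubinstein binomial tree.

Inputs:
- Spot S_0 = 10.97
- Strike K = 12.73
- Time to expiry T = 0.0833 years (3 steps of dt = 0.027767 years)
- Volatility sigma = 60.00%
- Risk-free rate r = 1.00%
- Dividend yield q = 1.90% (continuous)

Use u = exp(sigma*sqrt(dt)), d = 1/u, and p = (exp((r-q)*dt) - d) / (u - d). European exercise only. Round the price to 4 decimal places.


dt = T/N = 0.027767
u = exp(sigma*sqrt(dt)) = 1.105149; d = 1/u = 0.904856
p = (exp((r-q)*dt) - d) / (u - d) = 0.473778
Discount per step: exp(-r*dt) = 0.999722
Stock lattice S(k, i) with i counting down-moves:
  k=0: S(0,0) = 10.9700
  k=1: S(1,0) = 12.1235; S(1,1) = 9.9263
  k=2: S(2,0) = 13.3983; S(2,1) = 10.9700; S(2,2) = 8.9818
  k=3: S(3,0) = 14.8071; S(3,1) = 12.1235; S(3,2) = 9.9263; S(3,3) = 8.1273
Terminal payoffs V(N, i) = max(K - S_T, 0):
  V(3,0) = 0.000000; V(3,1) = 0.606518; V(3,2) = 2.803735; V(3,3) = 4.602736
Backward induction: V(k, i) = exp(-r*dt) * [p * V(k+1, i) + (1-p) * V(k+1, i+1)].
  V(2,0) = exp(-r*dt) * [p*0.000000 + (1-p)*0.606518] = 0.319074
  V(2,1) = exp(-r*dt) * [p*0.606518 + (1-p)*2.803735] = 1.762252
  V(2,2) = exp(-r*dt) * [p*2.803735 + (1-p)*4.602736] = 3.749367
  V(1,0) = exp(-r*dt) * [p*0.319074 + (1-p)*1.762252] = 1.078206
  V(1,1) = exp(-r*dt) * [p*1.762252 + (1-p)*3.749367] = 2.807136
  V(0,0) = exp(-r*dt) * [p*1.078206 + (1-p)*2.807136] = 1.987454

Answer: Price = V(0,0) = 1.9875


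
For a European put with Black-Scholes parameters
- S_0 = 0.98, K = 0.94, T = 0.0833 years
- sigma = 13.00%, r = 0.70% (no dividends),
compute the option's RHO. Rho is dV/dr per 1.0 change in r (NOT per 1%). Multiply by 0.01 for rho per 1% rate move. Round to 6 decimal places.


Answer: Rho = -0.010490

Derivation:
d1 = 1.1449728769; d2 = 1.1074526157
phi(d1) = 0.2071276565; exp(-qT) = 1.0000000000; exp(-rT) = 0.9994170700
N(-d2) = 0.1340491441
Rho = -K*T*exp(-rT)*N(-d2) = -0.9400 * 0.0833 * 0.9994170700 * 0.1340491441 = -0.010490


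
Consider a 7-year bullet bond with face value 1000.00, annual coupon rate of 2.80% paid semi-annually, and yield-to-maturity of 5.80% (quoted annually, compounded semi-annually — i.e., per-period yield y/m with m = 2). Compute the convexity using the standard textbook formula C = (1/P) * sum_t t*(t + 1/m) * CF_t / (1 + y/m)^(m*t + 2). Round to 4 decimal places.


Answer: Convexity = 43.3577

Derivation:
Coupon per period c = face * coupon_rate / m = 14.000000
Periods per year m = 2; per-period yield y/m = 0.029000
Number of cashflows N = 14
Cashflows (t years, CF_t, discount factor 1/(1+y/m)^(m*t), PV):
  t = 0.5000: CF_t = 14.000000, DF = 0.971817, PV = 13.605442
  t = 1.0000: CF_t = 14.000000, DF = 0.944429, PV = 13.222004
  t = 1.5000: CF_t = 14.000000, DF = 0.917812, PV = 12.849372
  t = 2.0000: CF_t = 14.000000, DF = 0.891946, PV = 12.487242
  t = 2.5000: CF_t = 14.000000, DF = 0.866808, PV = 12.135318
  t = 3.0000: CF_t = 14.000000, DF = 0.842379, PV = 11.793312
  t = 3.5000: CF_t = 14.000000, DF = 0.818639, PV = 11.460945
  t = 4.0000: CF_t = 14.000000, DF = 0.795567, PV = 11.137944
  t = 4.5000: CF_t = 14.000000, DF = 0.773146, PV = 10.824047
  t = 5.0000: CF_t = 14.000000, DF = 0.751357, PV = 10.518996
  t = 5.5000: CF_t = 14.000000, DF = 0.730182, PV = 10.222542
  t = 6.0000: CF_t = 14.000000, DF = 0.709603, PV = 9.934443
  t = 6.5000: CF_t = 14.000000, DF = 0.689605, PV = 9.654464
  t = 7.0000: CF_t = 1014.000000, DF = 0.670170, PV = 679.552021
Price P = sum_t PV_t = 829.398093
Convexity numerator sum_t t*(t + 1/m) * CF_t / (1+y/m)^(m*t + 2):
  t = 0.5000: term = 6.424686
  t = 1.0000: term = 18.730863
  t = 1.5000: term = 36.405954
  t = 2.0000: term = 58.966560
  t = 2.5000: term = 85.957084
  t = 3.0000: term = 116.948414
  t = 3.5000: term = 151.536656
  t = 4.0000: term = 189.341927
  t = 4.5000: term = 230.007200
  t = 5.0000: term = 273.197193
  t = 5.5000: term = 318.597309
  t = 6.0000: term = 365.912627
  t = 6.5000: term = 414.866924
  t = 7.0000: term = 33693.898419
Convexity = (1/P) * sum = 35960.791816 / 829.398093 = 43.357698


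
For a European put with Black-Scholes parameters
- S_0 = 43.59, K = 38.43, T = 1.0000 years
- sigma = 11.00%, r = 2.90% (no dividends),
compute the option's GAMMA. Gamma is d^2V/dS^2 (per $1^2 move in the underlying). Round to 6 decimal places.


d1 = 1.4639941970; d2 = 1.3539941970
phi(d1) = 0.1366164332; exp(-qT) = 1.0000000000; exp(-rT) = 0.9714164645
Gamma = exp(-qT) * phi(d1) / (S * sigma * sqrt(T)) = 1.0000000000 * 0.1366164332 / (43.5900 * 0.1100 * 1.0000000000) = 0.028492

Answer: Gamma = 0.028492


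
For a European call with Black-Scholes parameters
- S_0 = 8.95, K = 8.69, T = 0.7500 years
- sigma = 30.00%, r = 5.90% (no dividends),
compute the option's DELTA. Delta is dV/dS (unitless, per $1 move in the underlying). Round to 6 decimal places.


d1 = 0.4136929954; d2 = 0.1538853742
phi(d1) = 0.3662242309; exp(-qT) = 1.0000000000; exp(-rT) = 0.9567147489
N(d1) = 0.6604505212
Delta = exp(-qT) * N(d1) = 1.0000000000 * 0.6604505212 = 0.660451

Answer: Delta = 0.660451


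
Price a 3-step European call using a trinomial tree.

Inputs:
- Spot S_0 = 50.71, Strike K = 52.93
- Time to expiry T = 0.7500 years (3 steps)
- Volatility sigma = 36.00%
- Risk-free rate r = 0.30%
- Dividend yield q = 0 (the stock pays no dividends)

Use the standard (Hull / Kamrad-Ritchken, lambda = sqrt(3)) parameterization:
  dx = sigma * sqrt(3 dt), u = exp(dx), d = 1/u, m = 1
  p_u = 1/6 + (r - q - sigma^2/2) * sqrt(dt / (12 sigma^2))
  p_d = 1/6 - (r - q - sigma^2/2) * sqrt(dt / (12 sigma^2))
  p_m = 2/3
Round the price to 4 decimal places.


dt = T/N = 0.250000; dx = sigma*sqrt(3*dt) = 0.311769
u = exp(dx) = 1.365839; d = 1/u = 0.732151
p_u = 0.141889, p_m = 0.666667, p_d = 0.191445
Discount per step: exp(-r*dt) = 0.999250
Stock lattice S(k, j) with j the centered position index:
  k=0: S(0,+0) = 50.7100
  k=1: S(1,-1) = 37.1274; S(1,+0) = 50.7100; S(1,+1) = 69.2617
  k=2: S(2,-2) = 27.1828; S(2,-1) = 37.1274; S(2,+0) = 50.7100; S(2,+1) = 69.2617; S(2,+2) = 94.6004
  k=3: S(3,-3) = 19.9019; S(3,-2) = 27.1828; S(3,-1) = 37.1274; S(3,+0) = 50.7100; S(3,+1) = 69.2617; S(3,+2) = 94.6004; S(3,+3) = 129.2089
Terminal payoffs V(N, j) = max(S_T - K, 0):
  V(3,-3) = 0.000000; V(3,-2) = 0.000000; V(3,-1) = 0.000000; V(3,+0) = 0.000000; V(3,+1) = 16.331713; V(3,+2) = 41.670373; V(3,+3) = 76.278912
Backward induction: V(k, j) = exp(-r*dt) * [p_u * V(k+1, j+1) + p_m * V(k+1, j) + p_d * V(k+1, j-1)]
  V(2,-2) = exp(-r*dt) * [p_u*0.000000 + p_m*0.000000 + p_d*0.000000] = 0.000000
  V(2,-1) = exp(-r*dt) * [p_u*0.000000 + p_m*0.000000 + p_d*0.000000] = 0.000000
  V(2,+0) = exp(-r*dt) * [p_u*16.331713 + p_m*0.000000 + p_d*0.000000] = 2.315549
  V(2,+1) = exp(-r*dt) * [p_u*41.670373 + p_m*16.331713 + p_d*0.000000] = 16.787769
  V(2,+2) = exp(-r*dt) * [p_u*76.278912 + p_m*41.670373 + p_d*16.331713] = 41.698699
  V(1,-1) = exp(-r*dt) * [p_u*2.315549 + p_m*0.000000 + p_d*0.000000] = 0.328304
  V(1,+0) = exp(-r*dt) * [p_u*16.787769 + p_m*2.315549 + p_d*0.000000] = 3.922751
  V(1,+1) = exp(-r*dt) * [p_u*41.698699 + p_m*16.787769 + p_d*2.315549] = 17.538561
  V(0,+0) = exp(-r*dt) * [p_u*17.538561 + p_m*3.922751 + p_d*0.328304] = 5.162670

Answer: Price = V(0,0) = 5.1627


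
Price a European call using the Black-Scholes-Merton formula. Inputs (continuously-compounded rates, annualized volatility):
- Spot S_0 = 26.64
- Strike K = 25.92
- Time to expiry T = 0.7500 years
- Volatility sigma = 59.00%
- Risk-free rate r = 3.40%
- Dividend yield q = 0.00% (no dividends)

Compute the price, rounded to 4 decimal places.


Answer: Price = 5.9472

Derivation:
d1 = (ln(S/K) + (r - q + 0.5*sigma^2) * T) / (sigma * sqrt(T)) = 0.35900711
d2 = d1 - sigma * sqrt(T) = -0.15194788
exp(-rT) = 0.97482238; exp(-qT) = 1.00000000
C = S_0 * exp(-qT) * N(d1) - K * exp(-rT) * N(d2)
N(d1) = 0.64020512; N(d2) = 0.43961402
C = 26.6400 * 1.00000000 * 0.64020512 - 25.9200 * 0.97482238 * 0.43961402 = 5.9472


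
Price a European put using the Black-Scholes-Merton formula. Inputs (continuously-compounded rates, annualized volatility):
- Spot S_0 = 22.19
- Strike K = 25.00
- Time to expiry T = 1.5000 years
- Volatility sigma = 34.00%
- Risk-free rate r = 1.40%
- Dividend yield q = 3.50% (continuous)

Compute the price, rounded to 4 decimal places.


d1 = (ln(S/K) + (r - q + 0.5*sigma^2) * T) / (sigma * sqrt(T)) = -0.15377533
d2 = d1 - sigma * sqrt(T) = -0.57018859
exp(-rT) = 0.97921896; exp(-qT) = 0.94885432
P = K * exp(-rT) * N(-d2) - S_0 * exp(-qT) * N(-d1)
N(-d1) = 0.56110656; N(-d2) = 0.71572510
P = 25.0000 * 0.97921896 * 0.71572510 - 22.1900 * 0.94885432 * 0.56110656 = 5.7071

Answer: Price = 5.7071


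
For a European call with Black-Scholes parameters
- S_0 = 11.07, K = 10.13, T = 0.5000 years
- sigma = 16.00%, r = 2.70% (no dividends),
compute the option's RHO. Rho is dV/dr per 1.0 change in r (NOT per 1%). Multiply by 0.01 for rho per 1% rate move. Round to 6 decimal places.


d1 = 0.9602282794; d2 = 0.8470911944
phi(d1) = 0.2515891932; exp(-qT) = 1.0000000000; exp(-rT) = 0.9865907163
N(d2) = 0.8015278536
Rho = K*T*exp(-rT)*N(d2) = 10.1300 * 0.5000 * 0.9865907163 * 0.8015278536 = 4.005300

Answer: Rho = 4.005300


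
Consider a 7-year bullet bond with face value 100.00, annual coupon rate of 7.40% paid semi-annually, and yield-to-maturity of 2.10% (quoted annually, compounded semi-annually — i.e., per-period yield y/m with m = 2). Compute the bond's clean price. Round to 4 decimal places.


Coupon per period c = face * coupon_rate / m = 3.700000
Periods per year m = 2; per-period yield y/m = 0.010500
Number of cashflows N = 14
Cashflows (t years, CF_t, discount factor 1/(1+y/m)^(m*t), PV):
  t = 0.5000: CF_t = 3.700000, DF = 0.989609, PV = 3.661554
  t = 1.0000: CF_t = 3.700000, DF = 0.979326, PV = 3.623507
  t = 1.5000: CF_t = 3.700000, DF = 0.969150, PV = 3.585855
  t = 2.0000: CF_t = 3.700000, DF = 0.959080, PV = 3.548595
  t = 2.5000: CF_t = 3.700000, DF = 0.949114, PV = 3.511722
  t = 3.0000: CF_t = 3.700000, DF = 0.939252, PV = 3.475232
  t = 3.5000: CF_t = 3.700000, DF = 0.929492, PV = 3.439121
  t = 4.0000: CF_t = 3.700000, DF = 0.919834, PV = 3.403386
  t = 4.5000: CF_t = 3.700000, DF = 0.910276, PV = 3.368022
  t = 5.0000: CF_t = 3.700000, DF = 0.900818, PV = 3.333025
  t = 5.5000: CF_t = 3.700000, DF = 0.891457, PV = 3.298392
  t = 6.0000: CF_t = 3.700000, DF = 0.882194, PV = 3.264118
  t = 6.5000: CF_t = 3.700000, DF = 0.873027, PV = 3.230201
  t = 7.0000: CF_t = 103.700000, DF = 0.863956, PV = 89.592222
Price P = sum_t PV_t = 134.334952

Answer: Price = 134.3350


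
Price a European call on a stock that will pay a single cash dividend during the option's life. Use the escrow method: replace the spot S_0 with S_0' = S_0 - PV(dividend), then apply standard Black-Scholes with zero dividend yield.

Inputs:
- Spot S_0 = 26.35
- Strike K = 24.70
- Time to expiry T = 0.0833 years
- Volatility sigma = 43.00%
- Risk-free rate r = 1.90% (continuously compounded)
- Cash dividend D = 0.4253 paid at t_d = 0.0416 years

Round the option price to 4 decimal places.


PV(D) = D * exp(-r * t_d) = 0.4253 * 0.99920991 = 0.42496398
S_0' = S_0 - PV(D) = 26.3500 - 0.42496398 = 25.92503602
d1 = (ln(S_0'/K) + (r + sigma^2/2)*T) / (sigma*sqrt(T)) = 0.46484398
d2 = d1 - sigma*sqrt(T) = 0.34073850
exp(-rT) = 0.99841855
N(d1) = 0.67897841; N(d2) = 0.63334977
C = S_0' * N(d1) - K * exp(-rT) * N(d2) = 25.92503602 * 0.67897841 - 24.7000 * 0.99841855 * 0.63334977 = 1.9835

Answer: Price = 1.9835


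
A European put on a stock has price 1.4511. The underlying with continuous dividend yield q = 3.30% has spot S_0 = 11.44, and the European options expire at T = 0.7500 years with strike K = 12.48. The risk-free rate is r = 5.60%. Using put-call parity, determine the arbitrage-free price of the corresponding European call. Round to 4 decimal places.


Put-call parity: C - P = S_0 * exp(-qT) - K * exp(-rT).
S_0 * exp(-qT) = 11.4400 * 0.97555377 = 11.16033513
K * exp(-rT) = 12.4800 * 0.95886978 = 11.96669486
C = P + S*exp(-qT) - K*exp(-rT)
C = 1.4511 + 11.16033513 - 11.96669486 = 0.6447

Answer: Call price = 0.6447


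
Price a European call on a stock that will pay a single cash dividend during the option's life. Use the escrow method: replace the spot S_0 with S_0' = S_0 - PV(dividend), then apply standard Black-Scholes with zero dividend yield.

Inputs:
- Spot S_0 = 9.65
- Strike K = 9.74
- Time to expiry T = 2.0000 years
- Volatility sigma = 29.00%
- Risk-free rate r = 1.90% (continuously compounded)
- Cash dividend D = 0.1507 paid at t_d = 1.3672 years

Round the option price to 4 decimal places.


Answer: Price = 1.5977

Derivation:
PV(D) = D * exp(-r * t_d) = 0.1507 * 0.97435769 = 0.14683570
S_0' = S_0 - PV(D) = 9.6500 - 0.14683570 = 9.50316430
d1 = (ln(S_0'/K) + (r + sigma^2/2)*T) / (sigma*sqrt(T)) = 0.23769445
d2 = d1 - sigma*sqrt(T) = -0.17242748
exp(-rT) = 0.96271294
N(d1) = 0.59394096; N(d2) = 0.43155074
C = S_0' * N(d1) - K * exp(-rT) * N(d2) = 9.50316430 * 0.59394096 - 9.7400 * 0.96271294 * 0.43155074 = 1.5977


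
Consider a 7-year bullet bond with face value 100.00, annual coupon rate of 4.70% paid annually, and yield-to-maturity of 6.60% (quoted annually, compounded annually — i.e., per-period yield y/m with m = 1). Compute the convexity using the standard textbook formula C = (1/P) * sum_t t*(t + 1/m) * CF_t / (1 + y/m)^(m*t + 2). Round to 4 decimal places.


Answer: Convexity = 40.6365

Derivation:
Coupon per period c = face * coupon_rate / m = 4.700000
Periods per year m = 1; per-period yield y/m = 0.066000
Number of cashflows N = 7
Cashflows (t years, CF_t, discount factor 1/(1+y/m)^(m*t), PV):
  t = 1.0000: CF_t = 4.700000, DF = 0.938086, PV = 4.409006
  t = 2.0000: CF_t = 4.700000, DF = 0.880006, PV = 4.136028
  t = 3.0000: CF_t = 4.700000, DF = 0.825521, PV = 3.879951
  t = 4.0000: CF_t = 4.700000, DF = 0.774410, PV = 3.639729
  t = 5.0000: CF_t = 4.700000, DF = 0.726464, PV = 3.414380
  t = 6.0000: CF_t = 4.700000, DF = 0.681486, PV = 3.202983
  t = 7.0000: CF_t = 104.700000, DF = 0.639292, PV = 66.933918
Price P = sum_t PV_t = 89.615994
Convexity numerator sum_t t*(t + 1/m) * CF_t / (1+y/m)^(m*t + 2):
  t = 1.0000: term = 7.759902
  t = 2.0000: term = 21.838374
  t = 3.0000: term = 40.972558
  t = 4.0000: term = 64.059659
  t = 5.0000: term = 90.140234
  t = 6.0000: term = 118.383046
  t = 7.0000: term = 3298.525657
Convexity = (1/P) * sum = 3641.679430 / 89.615994 = 40.636490


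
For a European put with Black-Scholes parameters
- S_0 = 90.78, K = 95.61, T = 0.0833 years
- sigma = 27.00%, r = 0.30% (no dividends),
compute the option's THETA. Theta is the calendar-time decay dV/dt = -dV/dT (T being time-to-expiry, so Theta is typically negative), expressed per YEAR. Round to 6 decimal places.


d1 = -0.6230500889; d2 = -0.7009767852
phi(d1) = 0.3285605157; exp(-qT) = 1.0000000000; exp(-rT) = 0.9997501312
Theta = -S*exp(-qT)*phi(d1)*sigma/(2*sqrt(T)) + r*K*exp(-rT)*N(-d2) - q*S*exp(-qT)*N(-d1)
N(-d1) = 0.7333741966; N(-d2) = 0.7583412485; sqrt(T) = 0.2886173938
Term 1 = -90.7800 * 1.0000000000 * 0.3285605157 * 0.2700 / (2 * 0.2886173938) = -13.9513687482
Term 2 = 0.0030 * 95.6100 * 0.9997501312 * 0.7583412485 = 0.2174606701
Term 3 = 0 (no dividend yield, q = 0)
Theta = -13.9513687482 + (0.2174606701) + (0.0000000000) = -13.733908

Answer: Theta = -13.733908


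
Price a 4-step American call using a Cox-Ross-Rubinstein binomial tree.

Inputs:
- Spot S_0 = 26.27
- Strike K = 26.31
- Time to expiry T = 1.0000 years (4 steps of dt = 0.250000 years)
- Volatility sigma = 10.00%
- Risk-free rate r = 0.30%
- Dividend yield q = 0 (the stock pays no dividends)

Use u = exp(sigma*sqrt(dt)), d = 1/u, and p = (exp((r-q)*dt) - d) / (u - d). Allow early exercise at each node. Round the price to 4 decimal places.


Answer: Price = V(0,0) = 1.0109

Derivation:
dt = T/N = 0.250000
u = exp(sigma*sqrt(dt)) = 1.051271; d = 1/u = 0.951229
p = (exp((r-q)*dt) - d) / (u - d) = 0.495002
Discount per step: exp(-r*dt) = 0.999250
Stock lattice S(k, i) with i counting down-moves:
  k=0: S(0,0) = 26.2700
  k=1: S(1,0) = 27.6169; S(1,1) = 24.9888
  k=2: S(2,0) = 29.0328; S(2,1) = 26.2700; S(2,2) = 23.7701
  k=3: S(3,0) = 30.5214; S(3,1) = 27.6169; S(3,2) = 24.9888; S(3,3) = 22.6108
  k=4: S(4,0) = 32.0863; S(4,1) = 29.0328; S(4,2) = 26.2700; S(4,3) = 23.7701; S(4,4) = 21.5081
Terminal payoffs V(N, i) = max(S_T - K, 0):
  V(4,0) = 5.776250; V(4,1) = 2.722840; V(4,2) = 0.000000; V(4,3) = 0.000000; V(4,4) = 0.000000
Backward induction: V(k, i) = exp(-r*dt) * [p * V(k+1, i) + (1-p) * V(k+1, i+1)]; then take max(V_cont, immediate exercise) for American.
  V(3,0) = exp(-r*dt) * [p*5.776250 + (1-p)*2.722840] = 4.231111; exercise = 4.211386; V(3,0) = max -> 4.231111
  V(3,1) = exp(-r*dt) * [p*2.722840 + (1-p)*0.000000] = 1.346802; exercise = 1.306892; V(3,1) = max -> 1.346802
  V(3,2) = exp(-r*dt) * [p*0.000000 + (1-p)*0.000000] = 0.000000; exercise = 0.000000; V(3,2) = max -> 0.000000
  V(3,3) = exp(-r*dt) * [p*0.000000 + (1-p)*0.000000] = 0.000000; exercise = 0.000000; V(3,3) = max -> 0.000000
  V(2,0) = exp(-r*dt) * [p*4.231111 + (1-p)*1.346802] = 2.772461; exercise = 2.722840; V(2,0) = max -> 2.772461
  V(2,1) = exp(-r*dt) * [p*1.346802 + (1-p)*0.000000] = 0.666170; exercise = 0.000000; V(2,1) = max -> 0.666170
  V(2,2) = exp(-r*dt) * [p*0.000000 + (1-p)*0.000000] = 0.000000; exercise = 0.000000; V(2,2) = max -> 0.000000
  V(1,0) = exp(-r*dt) * [p*2.772461 + (1-p)*0.666170] = 1.707508; exercise = 1.306892; V(1,0) = max -> 1.707508
  V(1,1) = exp(-r*dt) * [p*0.666170 + (1-p)*0.000000] = 0.329508; exercise = 0.000000; V(1,1) = max -> 0.329508
  V(0,0) = exp(-r*dt) * [p*1.707508 + (1-p)*0.329508] = 1.010863; exercise = 0.000000; V(0,0) = max -> 1.010863


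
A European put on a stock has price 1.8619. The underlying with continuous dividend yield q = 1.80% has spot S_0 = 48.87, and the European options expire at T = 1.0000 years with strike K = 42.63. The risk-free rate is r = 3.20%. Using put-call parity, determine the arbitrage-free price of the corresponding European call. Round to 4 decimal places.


Put-call parity: C - P = S_0 * exp(-qT) - K * exp(-rT).
S_0 * exp(-qT) = 48.8700 * 0.98216103 = 47.99820965
K * exp(-rT) = 42.6300 * 0.96850658 = 41.28743559
C = P + S*exp(-qT) - K*exp(-rT)
C = 1.8619 + 47.99820965 - 41.28743559 = 8.5727

Answer: Call price = 8.5727


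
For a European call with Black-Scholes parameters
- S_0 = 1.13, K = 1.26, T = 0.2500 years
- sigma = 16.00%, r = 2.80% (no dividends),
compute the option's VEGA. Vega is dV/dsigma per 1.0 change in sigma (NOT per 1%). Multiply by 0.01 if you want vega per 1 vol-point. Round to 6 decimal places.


Answer: Vega = 0.105310

Derivation:
d1 = -1.2336761030; d2 = -1.3136761030
phi(d1) = 0.1863894650; exp(-qT) = 1.0000000000; exp(-rT) = 0.9930244429
Vega = S * exp(-qT) * phi(d1) * sqrt(T) = 1.1300 * 1.0000000000 * 0.1863894650 * 0.5000000000 = 0.105310


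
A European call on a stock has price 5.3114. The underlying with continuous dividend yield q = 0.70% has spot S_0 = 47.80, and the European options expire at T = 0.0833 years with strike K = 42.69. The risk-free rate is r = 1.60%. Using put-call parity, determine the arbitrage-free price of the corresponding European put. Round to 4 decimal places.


Put-call parity: C - P = S_0 * exp(-qT) - K * exp(-rT).
S_0 * exp(-qT) = 47.8000 * 0.99941707 = 47.77213594
K * exp(-rT) = 42.6900 * 0.99866809 = 42.63314067
P = C - S*exp(-qT) + K*exp(-rT)
P = 5.3114 - 47.77213594 + 42.63314067 = 0.1724

Answer: Put price = 0.1724


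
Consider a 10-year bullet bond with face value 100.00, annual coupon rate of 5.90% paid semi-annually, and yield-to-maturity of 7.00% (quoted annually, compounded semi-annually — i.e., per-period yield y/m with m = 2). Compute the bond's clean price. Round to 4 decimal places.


Answer: Price = 92.1832

Derivation:
Coupon per period c = face * coupon_rate / m = 2.950000
Periods per year m = 2; per-period yield y/m = 0.035000
Number of cashflows N = 20
Cashflows (t years, CF_t, discount factor 1/(1+y/m)^(m*t), PV):
  t = 0.5000: CF_t = 2.950000, DF = 0.966184, PV = 2.850242
  t = 1.0000: CF_t = 2.950000, DF = 0.933511, PV = 2.753857
  t = 1.5000: CF_t = 2.950000, DF = 0.901943, PV = 2.660731
  t = 2.0000: CF_t = 2.950000, DF = 0.871442, PV = 2.570755
  t = 2.5000: CF_t = 2.950000, DF = 0.841973, PV = 2.483821
  t = 3.0000: CF_t = 2.950000, DF = 0.813501, PV = 2.399827
  t = 3.5000: CF_t = 2.950000, DF = 0.785991, PV = 2.318673
  t = 4.0000: CF_t = 2.950000, DF = 0.759412, PV = 2.240264
  t = 4.5000: CF_t = 2.950000, DF = 0.733731, PV = 2.164506
  t = 5.0000: CF_t = 2.950000, DF = 0.708919, PV = 2.091311
  t = 5.5000: CF_t = 2.950000, DF = 0.684946, PV = 2.020590
  t = 6.0000: CF_t = 2.950000, DF = 0.661783, PV = 1.952261
  t = 6.5000: CF_t = 2.950000, DF = 0.639404, PV = 1.886242
  t = 7.0000: CF_t = 2.950000, DF = 0.617782, PV = 1.822456
  t = 7.5000: CF_t = 2.950000, DF = 0.596891, PV = 1.760827
  t = 8.0000: CF_t = 2.950000, DF = 0.576706, PV = 1.701282
  t = 8.5000: CF_t = 2.950000, DF = 0.557204, PV = 1.643751
  t = 9.0000: CF_t = 2.950000, DF = 0.538361, PV = 1.588165
  t = 9.5000: CF_t = 2.950000, DF = 0.520156, PV = 1.534459
  t = 10.0000: CF_t = 102.950000, DF = 0.502566, PV = 51.739158
Price P = sum_t PV_t = 92.183178


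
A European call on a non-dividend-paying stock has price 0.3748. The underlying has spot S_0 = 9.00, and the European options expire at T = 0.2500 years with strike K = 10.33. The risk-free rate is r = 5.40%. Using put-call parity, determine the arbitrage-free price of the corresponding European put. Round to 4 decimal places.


Put-call parity: C - P = S_0 * exp(-qT) - K * exp(-rT).
S_0 * exp(-qT) = 9.0000 * 1.00000000 = 9.00000000
K * exp(-rT) = 10.3300 * 0.98659072 = 10.19148210
P = C - S*exp(-qT) + K*exp(-rT)
P = 0.3748 - 9.00000000 + 10.19148210 = 1.5663

Answer: Put price = 1.5663


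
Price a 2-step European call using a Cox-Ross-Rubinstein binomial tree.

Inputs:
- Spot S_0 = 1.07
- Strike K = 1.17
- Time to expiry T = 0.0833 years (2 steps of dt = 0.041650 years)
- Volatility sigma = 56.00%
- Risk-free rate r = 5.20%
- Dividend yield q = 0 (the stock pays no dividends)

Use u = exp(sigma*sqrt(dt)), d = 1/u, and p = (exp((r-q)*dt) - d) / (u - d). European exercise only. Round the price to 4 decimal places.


Answer: Price = V(0,0) = 0.0403

Derivation:
dt = T/N = 0.041650
u = exp(sigma*sqrt(dt)) = 1.121073; d = 1/u = 0.892002
p = (exp((r-q)*dt) - d) / (u - d) = 0.480924
Discount per step: exp(-r*dt) = 0.997837
Stock lattice S(k, i) with i counting down-moves:
  k=0: S(0,0) = 1.0700
  k=1: S(1,0) = 1.1995; S(1,1) = 0.9544
  k=2: S(2,0) = 1.3448; S(2,1) = 1.0700; S(2,2) = 0.8514
Terminal payoffs V(N, i) = max(S_T - K, 0):
  V(2,0) = 0.174782; V(2,1) = 0.000000; V(2,2) = 0.000000
Backward induction: V(k, i) = exp(-r*dt) * [p * V(k+1, i) + (1-p) * V(k+1, i+1)].
  V(1,0) = exp(-r*dt) * [p*0.174782 + (1-p)*0.000000] = 0.083875
  V(1,1) = exp(-r*dt) * [p*0.000000 + (1-p)*0.000000] = 0.000000
  V(0,0) = exp(-r*dt) * [p*0.083875 + (1-p)*0.000000] = 0.040250


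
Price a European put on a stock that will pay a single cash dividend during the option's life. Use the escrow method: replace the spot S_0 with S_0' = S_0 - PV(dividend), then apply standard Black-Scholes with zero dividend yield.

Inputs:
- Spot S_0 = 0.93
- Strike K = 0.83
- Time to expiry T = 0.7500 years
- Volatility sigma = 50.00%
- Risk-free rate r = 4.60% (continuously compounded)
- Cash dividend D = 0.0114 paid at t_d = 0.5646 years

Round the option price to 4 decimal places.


PV(D) = D * exp(-r * t_d) = 0.0114 * 0.97436276 = 0.01110774
S_0' = S_0 - PV(D) = 0.9300 - 0.01110774 = 0.91889226
d1 = (ln(S_0'/K) + (r + sigma^2/2)*T) / (sigma*sqrt(T)) = 0.53114651
d2 = d1 - sigma*sqrt(T) = 0.09813380
exp(-rT) = 0.96608834
N(-d1) = 0.29765863; N(-d2) = 0.46091302
P = K * exp(-rT) * N(-d2) - S_0' * N(-d1) = 0.8300 * 0.96608834 * 0.46091302 - 0.91889226 * 0.29765863 = 0.0961

Answer: Price = 0.0961


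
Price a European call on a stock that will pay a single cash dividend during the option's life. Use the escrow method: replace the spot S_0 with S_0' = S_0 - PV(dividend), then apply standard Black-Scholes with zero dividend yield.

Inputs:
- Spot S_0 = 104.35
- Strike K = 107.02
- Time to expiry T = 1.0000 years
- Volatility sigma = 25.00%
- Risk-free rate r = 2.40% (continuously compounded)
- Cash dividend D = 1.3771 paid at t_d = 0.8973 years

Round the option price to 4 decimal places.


PV(D) = D * exp(-r * t_d) = 1.3771 * 0.97869503 = 1.34776092
S_0' = S_0 - PV(D) = 104.3500 - 1.34776092 = 103.00223908
d1 = (ln(S_0'/K) + (r + sigma^2/2)*T) / (sigma*sqrt(T)) = 0.06793997
d2 = d1 - sigma*sqrt(T) = -0.18206003
exp(-rT) = 0.97628571
N(d1) = 0.52708329; N(d2) = 0.42776781
C = S_0' * N(d1) - K * exp(-rT) * N(d2) = 103.00223908 * 0.52708329 - 107.0200 * 0.97628571 * 0.42776781 = 9.5967

Answer: Price = 9.5967


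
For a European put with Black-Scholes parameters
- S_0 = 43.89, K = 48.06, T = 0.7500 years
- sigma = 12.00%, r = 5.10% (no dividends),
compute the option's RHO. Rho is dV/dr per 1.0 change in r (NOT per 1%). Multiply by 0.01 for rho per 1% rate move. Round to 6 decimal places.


Answer: Rho = -24.677692

Derivation:
d1 = -0.4533520457; d2 = -0.5572750941
phi(d1) = 0.3599815237; exp(-qT) = 1.0000000000; exp(-rT) = 0.9624722927
N(-d2) = 0.7113302552
Rho = -K*T*exp(-rT)*N(-d2) = -48.0600 * 0.7500 * 0.9624722927 * 0.7113302552 = -24.677692
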